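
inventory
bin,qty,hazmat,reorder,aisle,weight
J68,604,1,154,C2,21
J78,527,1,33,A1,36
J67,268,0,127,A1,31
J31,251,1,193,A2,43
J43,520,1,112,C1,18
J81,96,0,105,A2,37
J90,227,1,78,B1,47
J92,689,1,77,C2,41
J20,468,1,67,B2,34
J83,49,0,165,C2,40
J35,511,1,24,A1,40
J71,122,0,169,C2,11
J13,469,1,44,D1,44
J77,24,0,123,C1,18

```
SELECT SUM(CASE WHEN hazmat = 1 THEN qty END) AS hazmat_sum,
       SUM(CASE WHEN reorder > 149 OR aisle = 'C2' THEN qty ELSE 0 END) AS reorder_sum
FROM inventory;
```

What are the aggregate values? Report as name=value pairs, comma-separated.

hazmat_sum=4266, reorder_sum=1715

[hazmat_sum: hazmat = 1]
bin=J68: ✓ → 604
bin=J78: ✓ → 527
bin=J67: ✗
bin=J31: ✓ → 251
bin=J43: ✓ → 520
bin=J81: ✗
bin=J90: ✓ → 227
bin=J92: ✓ → 689
bin=J20: ✓ → 468
bin=J83: ✗
bin=J35: ✓ → 511
bin=J71: ✗
bin=J13: ✓ → 469
bin=J77: ✗
hazmat_sum = 604 + 527 + 251 + 520 + 227 + 689 + 468 + 511 + 469 = 4266
—
[reorder_sum: reorder > 149 OR aisle = 'C2']
bin=J68: ✓ → 604
bin=J78: ✗
bin=J67: ✗
bin=J31: ✓ → 251
bin=J43: ✗
bin=J81: ✗
bin=J90: ✗
bin=J92: ✓ → 689
bin=J20: ✗
bin=J83: ✓ → 49
bin=J35: ✗
bin=J71: ✓ → 122
bin=J13: ✗
bin=J77: ✗
reorder_sum = 604 + 251 + 689 + 49 + 122 = 1715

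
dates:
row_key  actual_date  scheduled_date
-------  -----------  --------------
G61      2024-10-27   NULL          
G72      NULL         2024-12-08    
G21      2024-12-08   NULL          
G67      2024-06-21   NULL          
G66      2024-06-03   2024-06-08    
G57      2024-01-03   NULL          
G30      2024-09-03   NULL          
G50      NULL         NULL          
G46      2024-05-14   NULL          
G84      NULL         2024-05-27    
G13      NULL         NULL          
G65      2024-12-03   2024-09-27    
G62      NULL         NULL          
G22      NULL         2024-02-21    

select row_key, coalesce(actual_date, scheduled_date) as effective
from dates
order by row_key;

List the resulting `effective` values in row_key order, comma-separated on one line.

row_key=G13: actual_date=NULL, scheduled_date=NULL (all NULL) → NULL
row_key=G21: actual_date=2024-12-08 → 2024-12-08
row_key=G22: actual_date=NULL, scheduled_date=2024-02-21 → 2024-02-21
row_key=G30: actual_date=2024-09-03 → 2024-09-03
row_key=G46: actual_date=2024-05-14 → 2024-05-14
row_key=G50: actual_date=NULL, scheduled_date=NULL (all NULL) → NULL
row_key=G57: actual_date=2024-01-03 → 2024-01-03
row_key=G61: actual_date=2024-10-27 → 2024-10-27
row_key=G62: actual_date=NULL, scheduled_date=NULL (all NULL) → NULL
row_key=G65: actual_date=2024-12-03 → 2024-12-03
row_key=G66: actual_date=2024-06-03 → 2024-06-03
row_key=G67: actual_date=2024-06-21 → 2024-06-21
row_key=G72: actual_date=NULL, scheduled_date=2024-12-08 → 2024-12-08
row_key=G84: actual_date=NULL, scheduled_date=2024-05-27 → 2024-05-27

NULL, 2024-12-08, 2024-02-21, 2024-09-03, 2024-05-14, NULL, 2024-01-03, 2024-10-27, NULL, 2024-12-03, 2024-06-03, 2024-06-21, 2024-12-08, 2024-05-27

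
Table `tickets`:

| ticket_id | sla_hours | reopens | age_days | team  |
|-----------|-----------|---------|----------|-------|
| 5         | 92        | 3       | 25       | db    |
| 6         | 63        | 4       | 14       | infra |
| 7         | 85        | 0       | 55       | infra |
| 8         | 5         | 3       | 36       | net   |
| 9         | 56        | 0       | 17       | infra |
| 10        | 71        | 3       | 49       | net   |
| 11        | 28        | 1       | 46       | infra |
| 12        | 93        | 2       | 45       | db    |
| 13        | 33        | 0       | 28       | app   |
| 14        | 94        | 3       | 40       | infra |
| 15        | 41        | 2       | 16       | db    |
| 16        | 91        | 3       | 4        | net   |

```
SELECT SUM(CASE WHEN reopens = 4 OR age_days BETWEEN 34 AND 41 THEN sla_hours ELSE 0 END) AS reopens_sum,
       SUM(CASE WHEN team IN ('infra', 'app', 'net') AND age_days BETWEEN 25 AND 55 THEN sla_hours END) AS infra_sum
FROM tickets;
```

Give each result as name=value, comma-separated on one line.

reopens_sum=162, infra_sum=316

[reopens_sum: reopens = 4 OR age_days BETWEEN 34 AND 41]
ticket_id=5: ✗
ticket_id=6: ✓ → 63
ticket_id=7: ✗
ticket_id=8: ✓ → 5
ticket_id=9: ✗
ticket_id=10: ✗
ticket_id=11: ✗
ticket_id=12: ✗
ticket_id=13: ✗
ticket_id=14: ✓ → 94
ticket_id=15: ✗
ticket_id=16: ✗
reopens_sum = 63 + 5 + 94 = 162
—
[infra_sum: team IN ('infra', 'app', 'net') AND age_days BETWEEN 25 AND 55]
ticket_id=5: ✗
ticket_id=6: ✗
ticket_id=7: ✓ → 85
ticket_id=8: ✓ → 5
ticket_id=9: ✗
ticket_id=10: ✓ → 71
ticket_id=11: ✓ → 28
ticket_id=12: ✗
ticket_id=13: ✓ → 33
ticket_id=14: ✓ → 94
ticket_id=15: ✗
ticket_id=16: ✗
infra_sum = 85 + 5 + 71 + 28 + 33 + 94 = 316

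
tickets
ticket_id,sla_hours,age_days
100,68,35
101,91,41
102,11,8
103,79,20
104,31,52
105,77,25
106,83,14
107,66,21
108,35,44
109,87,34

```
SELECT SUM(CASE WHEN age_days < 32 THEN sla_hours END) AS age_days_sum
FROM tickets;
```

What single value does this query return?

ticket_id=100: ✗
ticket_id=101: ✗
ticket_id=102: ✓ → 11
ticket_id=103: ✓ → 79
ticket_id=104: ✗
ticket_id=105: ✓ → 77
ticket_id=106: ✓ → 83
ticket_id=107: ✓ → 66
ticket_id=108: ✗
ticket_id=109: ✗
age_days_sum = 11 + 79 + 77 + 83 + 66 = 316

316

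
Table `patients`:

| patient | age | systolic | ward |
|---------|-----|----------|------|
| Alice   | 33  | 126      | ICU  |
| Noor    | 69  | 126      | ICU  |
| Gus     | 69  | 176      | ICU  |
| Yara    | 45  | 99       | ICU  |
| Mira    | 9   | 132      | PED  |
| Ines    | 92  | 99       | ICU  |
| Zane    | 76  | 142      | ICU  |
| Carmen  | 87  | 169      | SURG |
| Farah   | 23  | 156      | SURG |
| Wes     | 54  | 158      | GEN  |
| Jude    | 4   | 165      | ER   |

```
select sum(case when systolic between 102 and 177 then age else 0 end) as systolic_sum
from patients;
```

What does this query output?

patient=Alice: ✓ → 33
patient=Noor: ✓ → 69
patient=Gus: ✓ → 69
patient=Yara: ✗
patient=Mira: ✓ → 9
patient=Ines: ✗
patient=Zane: ✓ → 76
patient=Carmen: ✓ → 87
patient=Farah: ✓ → 23
patient=Wes: ✓ → 54
patient=Jude: ✓ → 4
systolic_sum = 33 + 69 + 69 + 9 + 76 + 87 + 23 + 54 + 4 = 424

424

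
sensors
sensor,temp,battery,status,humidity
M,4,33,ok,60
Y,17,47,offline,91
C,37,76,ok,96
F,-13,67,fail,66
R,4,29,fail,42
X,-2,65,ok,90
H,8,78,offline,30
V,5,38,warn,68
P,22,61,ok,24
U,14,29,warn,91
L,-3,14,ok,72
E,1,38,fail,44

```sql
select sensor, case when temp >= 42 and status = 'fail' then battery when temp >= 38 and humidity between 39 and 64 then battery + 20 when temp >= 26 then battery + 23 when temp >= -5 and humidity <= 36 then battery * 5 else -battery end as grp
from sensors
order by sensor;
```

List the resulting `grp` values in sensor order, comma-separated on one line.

sensor=C: temp >= 26 → 99
sensor=E: ELSE → -38
sensor=F: ELSE → -67
sensor=H: temp >= -5 and humidity <= 36 → 390
sensor=L: ELSE → -14
sensor=M: ELSE → -33
sensor=P: temp >= -5 and humidity <= 36 → 305
sensor=R: ELSE → -29
sensor=U: ELSE → -29
sensor=V: ELSE → -38
sensor=X: ELSE → -65
sensor=Y: ELSE → -47

99, -38, -67, 390, -14, -33, 305, -29, -29, -38, -65, -47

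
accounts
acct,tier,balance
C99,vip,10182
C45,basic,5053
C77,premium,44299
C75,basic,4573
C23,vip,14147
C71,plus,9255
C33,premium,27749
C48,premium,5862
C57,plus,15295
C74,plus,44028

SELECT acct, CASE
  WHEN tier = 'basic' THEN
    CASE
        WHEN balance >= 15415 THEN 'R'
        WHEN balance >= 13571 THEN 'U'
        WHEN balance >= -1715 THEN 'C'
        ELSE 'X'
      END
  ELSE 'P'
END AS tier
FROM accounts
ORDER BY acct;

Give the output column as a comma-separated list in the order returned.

P, P, C, P, P, P, P, C, P, P

acct=C23: tier='vip' → outer ELSE → P
acct=C33: tier='premium' → outer ELSE → P
acct=C45: tier='basic' → inner[balance >= -1715] → C
acct=C48: tier='premium' → outer ELSE → P
acct=C57: tier='plus' → outer ELSE → P
acct=C71: tier='plus' → outer ELSE → P
acct=C74: tier='plus' → outer ELSE → P
acct=C75: tier='basic' → inner[balance >= -1715] → C
acct=C77: tier='premium' → outer ELSE → P
acct=C99: tier='vip' → outer ELSE → P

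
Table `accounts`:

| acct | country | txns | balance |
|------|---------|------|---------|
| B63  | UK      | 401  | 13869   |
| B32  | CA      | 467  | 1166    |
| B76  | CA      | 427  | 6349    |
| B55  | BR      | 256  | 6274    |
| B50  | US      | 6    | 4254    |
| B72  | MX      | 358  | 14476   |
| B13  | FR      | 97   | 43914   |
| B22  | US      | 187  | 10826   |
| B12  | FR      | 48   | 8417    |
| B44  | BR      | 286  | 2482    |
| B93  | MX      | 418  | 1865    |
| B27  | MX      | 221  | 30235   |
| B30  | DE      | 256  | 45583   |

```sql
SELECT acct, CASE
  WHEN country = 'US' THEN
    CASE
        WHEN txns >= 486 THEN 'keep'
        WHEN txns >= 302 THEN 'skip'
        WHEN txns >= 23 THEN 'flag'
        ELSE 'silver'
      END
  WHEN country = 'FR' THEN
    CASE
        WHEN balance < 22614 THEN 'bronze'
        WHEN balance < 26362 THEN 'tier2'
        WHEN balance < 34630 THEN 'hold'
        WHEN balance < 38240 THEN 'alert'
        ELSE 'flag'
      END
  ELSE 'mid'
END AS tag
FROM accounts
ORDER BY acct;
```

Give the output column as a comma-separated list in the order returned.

acct=B12: country='FR' → inner[balance < 22614] → bronze
acct=B13: country='FR' → inner[ELSE] → flag
acct=B22: country='US' → inner[txns >= 23] → flag
acct=B27: country='MX' → outer ELSE → mid
acct=B30: country='DE' → outer ELSE → mid
acct=B32: country='CA' → outer ELSE → mid
acct=B44: country='BR' → outer ELSE → mid
acct=B50: country='US' → inner[ELSE] → silver
acct=B55: country='BR' → outer ELSE → mid
acct=B63: country='UK' → outer ELSE → mid
acct=B72: country='MX' → outer ELSE → mid
acct=B76: country='CA' → outer ELSE → mid
acct=B93: country='MX' → outer ELSE → mid

bronze, flag, flag, mid, mid, mid, mid, silver, mid, mid, mid, mid, mid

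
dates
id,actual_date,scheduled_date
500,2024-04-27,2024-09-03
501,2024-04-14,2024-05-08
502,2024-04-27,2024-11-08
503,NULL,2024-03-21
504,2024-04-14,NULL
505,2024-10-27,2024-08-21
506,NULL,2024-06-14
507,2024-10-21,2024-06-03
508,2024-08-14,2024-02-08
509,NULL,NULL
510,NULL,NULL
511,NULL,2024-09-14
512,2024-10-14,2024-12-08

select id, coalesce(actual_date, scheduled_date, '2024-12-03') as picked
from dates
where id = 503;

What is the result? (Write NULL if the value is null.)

id = 503: actual_date=NULL, scheduled_date=2024-03-21.
actual_date=NULL, scheduled_date=2024-03-21 → 2024-03-21

2024-03-21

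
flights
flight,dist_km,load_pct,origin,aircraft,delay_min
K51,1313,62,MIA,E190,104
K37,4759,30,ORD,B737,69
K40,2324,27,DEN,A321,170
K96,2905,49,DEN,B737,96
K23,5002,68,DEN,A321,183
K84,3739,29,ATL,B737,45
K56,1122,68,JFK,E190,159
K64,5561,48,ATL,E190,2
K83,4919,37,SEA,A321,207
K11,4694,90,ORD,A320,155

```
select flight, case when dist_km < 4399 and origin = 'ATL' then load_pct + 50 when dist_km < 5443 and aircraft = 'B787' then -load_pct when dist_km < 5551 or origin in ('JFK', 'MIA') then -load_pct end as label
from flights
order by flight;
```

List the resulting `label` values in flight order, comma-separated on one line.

flight=K11: dist_km < 5551 or origin in ('JFK', 'MIA') → -90
flight=K23: dist_km < 5551 or origin in ('JFK', 'MIA') → -68
flight=K37: dist_km < 5551 or origin in ('JFK', 'MIA') → -30
flight=K40: dist_km < 5551 or origin in ('JFK', 'MIA') → -27
flight=K51: dist_km < 5551 or origin in ('JFK', 'MIA') → -62
flight=K56: dist_km < 5551 or origin in ('JFK', 'MIA') → -68
flight=K64: (no match → NULL) → NULL
flight=K83: dist_km < 5551 or origin in ('JFK', 'MIA') → -37
flight=K84: dist_km < 4399 and origin = 'ATL' → 79
flight=K96: dist_km < 5551 or origin in ('JFK', 'MIA') → -49

-90, -68, -30, -27, -62, -68, NULL, -37, 79, -49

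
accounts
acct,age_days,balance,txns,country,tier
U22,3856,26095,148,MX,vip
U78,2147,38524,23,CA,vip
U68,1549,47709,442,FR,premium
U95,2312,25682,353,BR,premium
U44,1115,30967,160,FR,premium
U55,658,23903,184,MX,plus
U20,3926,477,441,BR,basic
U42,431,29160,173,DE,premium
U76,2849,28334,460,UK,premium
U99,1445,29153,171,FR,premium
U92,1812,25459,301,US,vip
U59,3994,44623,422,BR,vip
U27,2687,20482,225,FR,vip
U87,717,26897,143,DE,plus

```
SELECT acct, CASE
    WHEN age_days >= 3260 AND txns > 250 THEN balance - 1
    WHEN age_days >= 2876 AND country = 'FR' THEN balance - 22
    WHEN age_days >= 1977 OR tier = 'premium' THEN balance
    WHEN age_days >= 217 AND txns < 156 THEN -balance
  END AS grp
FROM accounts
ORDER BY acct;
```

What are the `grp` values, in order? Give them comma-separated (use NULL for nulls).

476, 26095, 20482, 29160, 30967, NULL, 44622, 47709, 28334, 38524, -26897, NULL, 25682, 29153

acct=U20: age_days >= 3260 AND txns > 250 → 476
acct=U22: age_days >= 1977 OR tier = 'premium' → 26095
acct=U27: age_days >= 1977 OR tier = 'premium' → 20482
acct=U42: age_days >= 1977 OR tier = 'premium' → 29160
acct=U44: age_days >= 1977 OR tier = 'premium' → 30967
acct=U55: (no match → NULL) → NULL
acct=U59: age_days >= 3260 AND txns > 250 → 44622
acct=U68: age_days >= 1977 OR tier = 'premium' → 47709
acct=U76: age_days >= 1977 OR tier = 'premium' → 28334
acct=U78: age_days >= 1977 OR tier = 'premium' → 38524
acct=U87: age_days >= 217 AND txns < 156 → -26897
acct=U92: (no match → NULL) → NULL
acct=U95: age_days >= 1977 OR tier = 'premium' → 25682
acct=U99: age_days >= 1977 OR tier = 'premium' → 29153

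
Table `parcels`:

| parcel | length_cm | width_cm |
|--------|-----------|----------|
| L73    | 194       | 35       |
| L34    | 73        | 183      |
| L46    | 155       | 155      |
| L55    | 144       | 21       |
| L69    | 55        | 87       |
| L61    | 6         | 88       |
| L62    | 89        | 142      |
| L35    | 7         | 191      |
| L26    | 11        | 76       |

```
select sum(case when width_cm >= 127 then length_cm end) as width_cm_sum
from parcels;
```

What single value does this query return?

324

parcel=L73: ✗
parcel=L34: ✓ → 73
parcel=L46: ✓ → 155
parcel=L55: ✗
parcel=L69: ✗
parcel=L61: ✗
parcel=L62: ✓ → 89
parcel=L35: ✓ → 7
parcel=L26: ✗
width_cm_sum = 73 + 155 + 89 + 7 = 324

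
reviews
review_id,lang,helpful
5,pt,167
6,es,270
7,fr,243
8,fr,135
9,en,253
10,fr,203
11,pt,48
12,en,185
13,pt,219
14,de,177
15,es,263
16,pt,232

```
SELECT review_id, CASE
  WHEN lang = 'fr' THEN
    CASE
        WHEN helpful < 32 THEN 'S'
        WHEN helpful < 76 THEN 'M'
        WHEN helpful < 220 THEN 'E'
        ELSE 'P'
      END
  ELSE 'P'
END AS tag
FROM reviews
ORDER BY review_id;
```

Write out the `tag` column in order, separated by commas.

review_id=5: lang='pt' → outer ELSE → P
review_id=6: lang='es' → outer ELSE → P
review_id=7: lang='fr' → inner[ELSE] → P
review_id=8: lang='fr' → inner[helpful < 220] → E
review_id=9: lang='en' → outer ELSE → P
review_id=10: lang='fr' → inner[helpful < 220] → E
review_id=11: lang='pt' → outer ELSE → P
review_id=12: lang='en' → outer ELSE → P
review_id=13: lang='pt' → outer ELSE → P
review_id=14: lang='de' → outer ELSE → P
review_id=15: lang='es' → outer ELSE → P
review_id=16: lang='pt' → outer ELSE → P

P, P, P, E, P, E, P, P, P, P, P, P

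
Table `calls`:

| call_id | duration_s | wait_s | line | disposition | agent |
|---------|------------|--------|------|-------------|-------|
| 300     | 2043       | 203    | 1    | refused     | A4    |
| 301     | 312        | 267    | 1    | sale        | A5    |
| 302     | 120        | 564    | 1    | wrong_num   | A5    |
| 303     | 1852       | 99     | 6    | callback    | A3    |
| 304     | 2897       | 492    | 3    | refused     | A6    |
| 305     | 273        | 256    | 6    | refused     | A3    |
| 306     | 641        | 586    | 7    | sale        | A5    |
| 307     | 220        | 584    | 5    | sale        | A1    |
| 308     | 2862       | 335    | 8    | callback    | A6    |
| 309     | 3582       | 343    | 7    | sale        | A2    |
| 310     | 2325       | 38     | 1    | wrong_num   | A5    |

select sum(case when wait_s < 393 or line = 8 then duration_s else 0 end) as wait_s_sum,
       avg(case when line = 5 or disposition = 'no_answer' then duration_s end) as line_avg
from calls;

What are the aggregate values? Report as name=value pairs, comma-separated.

[wait_s_sum: wait_s < 393 or line = 8]
call_id=300: ✓ → 2043
call_id=301: ✓ → 312
call_id=302: ✗
call_id=303: ✓ → 1852
call_id=304: ✗
call_id=305: ✓ → 273
call_id=306: ✗
call_id=307: ✗
call_id=308: ✓ → 2862
call_id=309: ✓ → 3582
call_id=310: ✓ → 2325
wait_s_sum = 2043 + 312 + 1852 + 273 + 2862 + 3582 + 2325 = 13249
—
[line_avg: line = 5 or disposition = 'no_answer']
call_id=300: ✗
call_id=301: ✗
call_id=302: ✗
call_id=303: ✗
call_id=304: ✗
call_id=305: ✗
call_id=306: ✗
call_id=307: ✓ → 220
call_id=308: ✗
call_id=309: ✗
call_id=310: ✗
line_avg = 220

wait_s_sum=13249, line_avg=220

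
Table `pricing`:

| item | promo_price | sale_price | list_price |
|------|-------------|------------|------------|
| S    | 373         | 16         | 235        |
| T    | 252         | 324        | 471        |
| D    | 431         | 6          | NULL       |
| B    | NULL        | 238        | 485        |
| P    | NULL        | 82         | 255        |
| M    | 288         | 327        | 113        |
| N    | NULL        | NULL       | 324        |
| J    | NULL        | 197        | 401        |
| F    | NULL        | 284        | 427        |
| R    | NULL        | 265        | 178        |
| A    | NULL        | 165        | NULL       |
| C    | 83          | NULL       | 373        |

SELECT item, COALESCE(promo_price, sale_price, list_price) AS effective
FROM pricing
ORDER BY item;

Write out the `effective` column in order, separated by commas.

165, 238, 83, 431, 284, 197, 288, 324, 82, 265, 373, 252

item=A: promo_price=NULL, sale_price=165 → 165
item=B: promo_price=NULL, sale_price=238 → 238
item=C: promo_price=83 → 83
item=D: promo_price=431 → 431
item=F: promo_price=NULL, sale_price=284 → 284
item=J: promo_price=NULL, sale_price=197 → 197
item=M: promo_price=288 → 288
item=N: promo_price=NULL, sale_price=NULL, list_price=324 → 324
item=P: promo_price=NULL, sale_price=82 → 82
item=R: promo_price=NULL, sale_price=265 → 265
item=S: promo_price=373 → 373
item=T: promo_price=252 → 252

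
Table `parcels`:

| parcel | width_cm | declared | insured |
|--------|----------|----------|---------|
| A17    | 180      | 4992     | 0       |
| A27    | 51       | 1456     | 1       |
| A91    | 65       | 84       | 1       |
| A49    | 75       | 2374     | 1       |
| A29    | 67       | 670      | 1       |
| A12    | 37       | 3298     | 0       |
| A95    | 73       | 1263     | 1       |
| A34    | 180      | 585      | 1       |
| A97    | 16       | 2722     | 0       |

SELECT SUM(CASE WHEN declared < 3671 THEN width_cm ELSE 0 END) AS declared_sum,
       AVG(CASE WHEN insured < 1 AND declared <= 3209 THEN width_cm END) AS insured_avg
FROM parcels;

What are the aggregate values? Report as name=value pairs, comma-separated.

declared_sum=564, insured_avg=16

[declared_sum: declared < 3671]
parcel=A17: ✗
parcel=A27: ✓ → 51
parcel=A91: ✓ → 65
parcel=A49: ✓ → 75
parcel=A29: ✓ → 67
parcel=A12: ✓ → 37
parcel=A95: ✓ → 73
parcel=A34: ✓ → 180
parcel=A97: ✓ → 16
declared_sum = 51 + 65 + 75 + 67 + 37 + 73 + 180 + 16 = 564
—
[insured_avg: insured < 1 AND declared <= 3209]
parcel=A17: ✗
parcel=A27: ✗
parcel=A91: ✗
parcel=A49: ✗
parcel=A29: ✗
parcel=A12: ✗
parcel=A95: ✗
parcel=A34: ✗
parcel=A97: ✓ → 16
insured_avg = 16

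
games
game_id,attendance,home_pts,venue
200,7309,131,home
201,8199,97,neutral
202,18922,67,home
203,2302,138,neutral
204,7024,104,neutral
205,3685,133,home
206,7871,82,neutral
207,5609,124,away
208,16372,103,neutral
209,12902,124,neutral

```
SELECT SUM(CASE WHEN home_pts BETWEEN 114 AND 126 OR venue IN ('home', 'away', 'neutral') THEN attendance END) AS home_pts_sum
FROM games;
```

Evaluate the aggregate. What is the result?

90195

game_id=200: ✓ → 7309
game_id=201: ✓ → 8199
game_id=202: ✓ → 18922
game_id=203: ✓ → 2302
game_id=204: ✓ → 7024
game_id=205: ✓ → 3685
game_id=206: ✓ → 7871
game_id=207: ✓ → 5609
game_id=208: ✓ → 16372
game_id=209: ✓ → 12902
home_pts_sum = 7309 + 8199 + 18922 + 2302 + 7024 + 3685 + 7871 + 5609 + 16372 + 12902 = 90195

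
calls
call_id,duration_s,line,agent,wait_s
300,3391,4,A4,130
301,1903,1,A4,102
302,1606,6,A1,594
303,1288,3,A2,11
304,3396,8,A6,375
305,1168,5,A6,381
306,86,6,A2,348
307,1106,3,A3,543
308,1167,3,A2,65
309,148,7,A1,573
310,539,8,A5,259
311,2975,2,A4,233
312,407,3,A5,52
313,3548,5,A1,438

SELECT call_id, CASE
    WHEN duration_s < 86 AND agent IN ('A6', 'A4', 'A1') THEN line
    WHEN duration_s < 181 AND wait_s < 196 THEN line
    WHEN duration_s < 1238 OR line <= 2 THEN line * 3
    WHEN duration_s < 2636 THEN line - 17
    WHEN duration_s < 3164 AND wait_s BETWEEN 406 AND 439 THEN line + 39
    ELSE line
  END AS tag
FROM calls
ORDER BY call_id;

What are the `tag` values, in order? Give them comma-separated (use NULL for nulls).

call_id=300: ELSE → 4
call_id=301: duration_s < 1238 OR line <= 2 → 3
call_id=302: duration_s < 2636 → -11
call_id=303: duration_s < 2636 → -14
call_id=304: ELSE → 8
call_id=305: duration_s < 1238 OR line <= 2 → 15
call_id=306: duration_s < 1238 OR line <= 2 → 18
call_id=307: duration_s < 1238 OR line <= 2 → 9
call_id=308: duration_s < 1238 OR line <= 2 → 9
call_id=309: duration_s < 1238 OR line <= 2 → 21
call_id=310: duration_s < 1238 OR line <= 2 → 24
call_id=311: duration_s < 1238 OR line <= 2 → 6
call_id=312: duration_s < 1238 OR line <= 2 → 9
call_id=313: ELSE → 5

4, 3, -11, -14, 8, 15, 18, 9, 9, 21, 24, 6, 9, 5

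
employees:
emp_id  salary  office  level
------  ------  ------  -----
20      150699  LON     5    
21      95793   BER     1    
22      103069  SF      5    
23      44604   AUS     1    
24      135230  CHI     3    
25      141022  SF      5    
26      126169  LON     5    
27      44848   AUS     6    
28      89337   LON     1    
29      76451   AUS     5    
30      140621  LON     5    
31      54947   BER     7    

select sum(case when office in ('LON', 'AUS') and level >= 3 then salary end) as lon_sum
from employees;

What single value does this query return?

emp_id=20: ✓ → 150699
emp_id=21: ✗
emp_id=22: ✗
emp_id=23: ✗
emp_id=24: ✗
emp_id=25: ✗
emp_id=26: ✓ → 126169
emp_id=27: ✓ → 44848
emp_id=28: ✗
emp_id=29: ✓ → 76451
emp_id=30: ✓ → 140621
emp_id=31: ✗
lon_sum = 150699 + 126169 + 44848 + 76451 + 140621 = 538788

538788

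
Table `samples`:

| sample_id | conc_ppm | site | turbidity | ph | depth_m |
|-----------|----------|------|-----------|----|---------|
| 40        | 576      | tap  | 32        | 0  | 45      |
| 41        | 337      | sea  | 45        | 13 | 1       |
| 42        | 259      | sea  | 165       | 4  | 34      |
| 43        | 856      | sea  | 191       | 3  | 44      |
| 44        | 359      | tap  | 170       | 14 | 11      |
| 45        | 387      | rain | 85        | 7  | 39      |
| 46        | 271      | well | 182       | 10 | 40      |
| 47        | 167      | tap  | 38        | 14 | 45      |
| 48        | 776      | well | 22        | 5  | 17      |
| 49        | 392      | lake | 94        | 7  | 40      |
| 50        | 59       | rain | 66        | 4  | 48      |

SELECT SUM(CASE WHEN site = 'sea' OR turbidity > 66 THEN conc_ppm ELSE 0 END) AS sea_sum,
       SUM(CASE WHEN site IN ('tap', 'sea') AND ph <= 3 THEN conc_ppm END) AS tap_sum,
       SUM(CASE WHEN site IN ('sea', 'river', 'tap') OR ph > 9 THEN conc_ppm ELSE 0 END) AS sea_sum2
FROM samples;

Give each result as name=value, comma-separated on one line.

[sea_sum: site = 'sea' OR turbidity > 66]
sample_id=40: ✗
sample_id=41: ✓ → 337
sample_id=42: ✓ → 259
sample_id=43: ✓ → 856
sample_id=44: ✓ → 359
sample_id=45: ✓ → 387
sample_id=46: ✓ → 271
sample_id=47: ✗
sample_id=48: ✗
sample_id=49: ✓ → 392
sample_id=50: ✗
sea_sum = 337 + 259 + 856 + 359 + 387 + 271 + 392 = 2861
—
[tap_sum: site IN ('tap', 'sea') AND ph <= 3]
sample_id=40: ✓ → 576
sample_id=41: ✗
sample_id=42: ✗
sample_id=43: ✓ → 856
sample_id=44: ✗
sample_id=45: ✗
sample_id=46: ✗
sample_id=47: ✗
sample_id=48: ✗
sample_id=49: ✗
sample_id=50: ✗
tap_sum = 576 + 856 = 1432
—
[sea_sum2: site IN ('sea', 'river', 'tap') OR ph > 9]
sample_id=40: ✓ → 576
sample_id=41: ✓ → 337
sample_id=42: ✓ → 259
sample_id=43: ✓ → 856
sample_id=44: ✓ → 359
sample_id=45: ✗
sample_id=46: ✓ → 271
sample_id=47: ✓ → 167
sample_id=48: ✗
sample_id=49: ✗
sample_id=50: ✗
sea_sum2 = 576 + 337 + 259 + 856 + 359 + 271 + 167 = 2825

sea_sum=2861, tap_sum=1432, sea_sum2=2825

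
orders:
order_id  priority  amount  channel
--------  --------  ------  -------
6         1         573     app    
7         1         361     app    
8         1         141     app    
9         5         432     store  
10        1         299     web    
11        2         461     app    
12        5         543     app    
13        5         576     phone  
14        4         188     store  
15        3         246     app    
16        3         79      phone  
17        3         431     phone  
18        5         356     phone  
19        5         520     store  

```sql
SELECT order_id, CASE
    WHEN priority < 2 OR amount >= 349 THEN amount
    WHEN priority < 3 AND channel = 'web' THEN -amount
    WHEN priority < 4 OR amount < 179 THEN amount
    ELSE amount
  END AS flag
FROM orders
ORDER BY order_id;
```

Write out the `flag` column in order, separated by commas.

573, 361, 141, 432, 299, 461, 543, 576, 188, 246, 79, 431, 356, 520

order_id=6: priority < 2 OR amount >= 349 → 573
order_id=7: priority < 2 OR amount >= 349 → 361
order_id=8: priority < 2 OR amount >= 349 → 141
order_id=9: priority < 2 OR amount >= 349 → 432
order_id=10: priority < 2 OR amount >= 349 → 299
order_id=11: priority < 2 OR amount >= 349 → 461
order_id=12: priority < 2 OR amount >= 349 → 543
order_id=13: priority < 2 OR amount >= 349 → 576
order_id=14: ELSE → 188
order_id=15: priority < 4 OR amount < 179 → 246
order_id=16: priority < 4 OR amount < 179 → 79
order_id=17: priority < 2 OR amount >= 349 → 431
order_id=18: priority < 2 OR amount >= 349 → 356
order_id=19: priority < 2 OR amount >= 349 → 520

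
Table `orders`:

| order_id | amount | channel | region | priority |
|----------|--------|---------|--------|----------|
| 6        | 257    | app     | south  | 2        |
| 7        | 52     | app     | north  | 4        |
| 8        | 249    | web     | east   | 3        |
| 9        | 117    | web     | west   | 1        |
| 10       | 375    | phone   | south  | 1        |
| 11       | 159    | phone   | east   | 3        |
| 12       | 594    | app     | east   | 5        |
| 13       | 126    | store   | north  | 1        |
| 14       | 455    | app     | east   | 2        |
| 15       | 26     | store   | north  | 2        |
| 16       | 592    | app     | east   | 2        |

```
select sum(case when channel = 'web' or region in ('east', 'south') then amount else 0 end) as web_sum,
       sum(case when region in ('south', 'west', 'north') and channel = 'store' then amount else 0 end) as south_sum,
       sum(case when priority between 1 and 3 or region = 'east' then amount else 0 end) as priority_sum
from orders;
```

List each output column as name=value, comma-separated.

[web_sum: channel = 'web' or region in ('east', 'south')]
order_id=6: ✓ → 257
order_id=7: ✗
order_id=8: ✓ → 249
order_id=9: ✓ → 117
order_id=10: ✓ → 375
order_id=11: ✓ → 159
order_id=12: ✓ → 594
order_id=13: ✗
order_id=14: ✓ → 455
order_id=15: ✗
order_id=16: ✓ → 592
web_sum = 257 + 249 + 117 + 375 + 159 + 594 + 455 + 592 = 2798
—
[south_sum: region in ('south', 'west', 'north') and channel = 'store']
order_id=6: ✗
order_id=7: ✗
order_id=8: ✗
order_id=9: ✗
order_id=10: ✗
order_id=11: ✗
order_id=12: ✗
order_id=13: ✓ → 126
order_id=14: ✗
order_id=15: ✓ → 26
order_id=16: ✗
south_sum = 126 + 26 = 152
—
[priority_sum: priority between 1 and 3 or region = 'east']
order_id=6: ✓ → 257
order_id=7: ✗
order_id=8: ✓ → 249
order_id=9: ✓ → 117
order_id=10: ✓ → 375
order_id=11: ✓ → 159
order_id=12: ✓ → 594
order_id=13: ✓ → 126
order_id=14: ✓ → 455
order_id=15: ✓ → 26
order_id=16: ✓ → 592
priority_sum = 257 + 249 + 117 + 375 + 159 + 594 + 126 + 455 + 26 + 592 = 2950

web_sum=2798, south_sum=152, priority_sum=2950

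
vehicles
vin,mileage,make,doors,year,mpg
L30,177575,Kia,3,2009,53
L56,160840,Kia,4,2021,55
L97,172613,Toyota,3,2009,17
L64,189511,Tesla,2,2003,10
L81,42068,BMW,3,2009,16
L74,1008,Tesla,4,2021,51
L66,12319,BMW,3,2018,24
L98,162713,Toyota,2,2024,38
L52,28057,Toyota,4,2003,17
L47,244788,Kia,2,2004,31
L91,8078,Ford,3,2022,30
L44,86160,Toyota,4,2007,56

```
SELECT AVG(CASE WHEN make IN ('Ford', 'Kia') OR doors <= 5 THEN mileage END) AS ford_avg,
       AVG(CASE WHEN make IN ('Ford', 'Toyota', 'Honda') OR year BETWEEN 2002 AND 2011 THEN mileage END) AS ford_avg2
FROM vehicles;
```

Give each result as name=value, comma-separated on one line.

ford_avg=107144.1666666667, ford_avg2=123507

[ford_avg: make IN ('Ford', 'Kia') OR doors <= 5]
vin=L30: ✓ → 177575
vin=L56: ✓ → 160840
vin=L97: ✓ → 172613
vin=L64: ✓ → 189511
vin=L81: ✓ → 42068
vin=L74: ✓ → 1008
vin=L66: ✓ → 12319
vin=L98: ✓ → 162713
vin=L52: ✓ → 28057
vin=L47: ✓ → 244788
vin=L91: ✓ → 8078
vin=L44: ✓ → 86160
ford_avg = (177575 + 160840 + 172613 + 189511 + 42068 + 1008 + 12319 + 162713 + 28057 + 244788 + 8078 + 86160) / 12 = 107144.1666666667
—
[ford_avg2: make IN ('Ford', 'Toyota', 'Honda') OR year BETWEEN 2002 AND 2011]
vin=L30: ✓ → 177575
vin=L56: ✗
vin=L97: ✓ → 172613
vin=L64: ✓ → 189511
vin=L81: ✓ → 42068
vin=L74: ✗
vin=L66: ✗
vin=L98: ✓ → 162713
vin=L52: ✓ → 28057
vin=L47: ✓ → 244788
vin=L91: ✓ → 8078
vin=L44: ✓ → 86160
ford_avg2 = (177575 + 172613 + 189511 + 42068 + 162713 + 28057 + 244788 + 8078 + 86160) / 9 = 123507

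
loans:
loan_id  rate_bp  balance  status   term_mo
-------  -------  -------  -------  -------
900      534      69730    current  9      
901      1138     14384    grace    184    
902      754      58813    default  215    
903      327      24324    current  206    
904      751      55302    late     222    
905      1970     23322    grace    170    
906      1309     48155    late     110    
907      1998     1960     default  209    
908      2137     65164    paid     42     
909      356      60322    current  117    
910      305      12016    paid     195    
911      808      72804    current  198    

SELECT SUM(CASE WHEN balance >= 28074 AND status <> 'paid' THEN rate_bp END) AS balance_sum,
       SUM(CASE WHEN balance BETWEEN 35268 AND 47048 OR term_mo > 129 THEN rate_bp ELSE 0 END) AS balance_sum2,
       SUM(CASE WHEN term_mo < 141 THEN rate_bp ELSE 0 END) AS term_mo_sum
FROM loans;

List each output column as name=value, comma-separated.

[balance_sum: balance >= 28074 AND status <> 'paid']
loan_id=900: ✓ → 534
loan_id=901: ✗
loan_id=902: ✓ → 754
loan_id=903: ✗
loan_id=904: ✓ → 751
loan_id=905: ✗
loan_id=906: ✓ → 1309
loan_id=907: ✗
loan_id=908: ✗
loan_id=909: ✓ → 356
loan_id=910: ✗
loan_id=911: ✓ → 808
balance_sum = 534 + 754 + 751 + 1309 + 356 + 808 = 4512
—
[balance_sum2: balance BETWEEN 35268 AND 47048 OR term_mo > 129]
loan_id=900: ✗
loan_id=901: ✓ → 1138
loan_id=902: ✓ → 754
loan_id=903: ✓ → 327
loan_id=904: ✓ → 751
loan_id=905: ✓ → 1970
loan_id=906: ✗
loan_id=907: ✓ → 1998
loan_id=908: ✗
loan_id=909: ✗
loan_id=910: ✓ → 305
loan_id=911: ✓ → 808
balance_sum2 = 1138 + 754 + 327 + 751 + 1970 + 1998 + 305 + 808 = 8051
—
[term_mo_sum: term_mo < 141]
loan_id=900: ✓ → 534
loan_id=901: ✗
loan_id=902: ✗
loan_id=903: ✗
loan_id=904: ✗
loan_id=905: ✗
loan_id=906: ✓ → 1309
loan_id=907: ✗
loan_id=908: ✓ → 2137
loan_id=909: ✓ → 356
loan_id=910: ✗
loan_id=911: ✗
term_mo_sum = 534 + 1309 + 2137 + 356 = 4336

balance_sum=4512, balance_sum2=8051, term_mo_sum=4336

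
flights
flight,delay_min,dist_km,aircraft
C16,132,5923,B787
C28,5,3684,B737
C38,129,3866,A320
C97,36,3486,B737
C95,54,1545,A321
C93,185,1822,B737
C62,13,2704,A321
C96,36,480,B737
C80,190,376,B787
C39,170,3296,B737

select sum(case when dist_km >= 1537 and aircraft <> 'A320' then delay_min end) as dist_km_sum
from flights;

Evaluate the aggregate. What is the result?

595

flight=C16: ✓ → 132
flight=C28: ✓ → 5
flight=C38: ✗
flight=C97: ✓ → 36
flight=C95: ✓ → 54
flight=C93: ✓ → 185
flight=C62: ✓ → 13
flight=C96: ✗
flight=C80: ✗
flight=C39: ✓ → 170
dist_km_sum = 132 + 5 + 36 + 54 + 185 + 13 + 170 = 595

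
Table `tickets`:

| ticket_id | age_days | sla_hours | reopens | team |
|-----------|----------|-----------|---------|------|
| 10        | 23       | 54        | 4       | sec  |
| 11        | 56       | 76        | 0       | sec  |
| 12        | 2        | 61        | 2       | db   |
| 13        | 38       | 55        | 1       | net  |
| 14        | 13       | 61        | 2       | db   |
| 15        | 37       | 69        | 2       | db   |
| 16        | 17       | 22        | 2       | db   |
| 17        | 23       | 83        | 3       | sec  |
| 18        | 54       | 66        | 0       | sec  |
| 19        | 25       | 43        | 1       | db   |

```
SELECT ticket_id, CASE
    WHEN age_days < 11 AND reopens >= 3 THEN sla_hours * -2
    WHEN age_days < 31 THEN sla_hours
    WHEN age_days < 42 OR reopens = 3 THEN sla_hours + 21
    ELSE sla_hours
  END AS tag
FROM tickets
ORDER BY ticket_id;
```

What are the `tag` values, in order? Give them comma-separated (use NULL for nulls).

54, 76, 61, 76, 61, 90, 22, 83, 66, 43

ticket_id=10: age_days < 31 → 54
ticket_id=11: ELSE → 76
ticket_id=12: age_days < 31 → 61
ticket_id=13: age_days < 42 OR reopens = 3 → 76
ticket_id=14: age_days < 31 → 61
ticket_id=15: age_days < 42 OR reopens = 3 → 90
ticket_id=16: age_days < 31 → 22
ticket_id=17: age_days < 31 → 83
ticket_id=18: ELSE → 66
ticket_id=19: age_days < 31 → 43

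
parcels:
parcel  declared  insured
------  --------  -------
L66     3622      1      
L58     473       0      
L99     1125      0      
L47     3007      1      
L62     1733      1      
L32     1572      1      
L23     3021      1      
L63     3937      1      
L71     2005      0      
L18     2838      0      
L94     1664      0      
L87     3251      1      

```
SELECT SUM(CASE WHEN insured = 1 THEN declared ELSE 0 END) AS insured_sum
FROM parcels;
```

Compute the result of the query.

parcel=L66: ✓ → 3622
parcel=L58: ✗
parcel=L99: ✗
parcel=L47: ✓ → 3007
parcel=L62: ✓ → 1733
parcel=L32: ✓ → 1572
parcel=L23: ✓ → 3021
parcel=L63: ✓ → 3937
parcel=L71: ✗
parcel=L18: ✗
parcel=L94: ✗
parcel=L87: ✓ → 3251
insured_sum = 3622 + 3007 + 1733 + 1572 + 3021 + 3937 + 3251 = 20143

20143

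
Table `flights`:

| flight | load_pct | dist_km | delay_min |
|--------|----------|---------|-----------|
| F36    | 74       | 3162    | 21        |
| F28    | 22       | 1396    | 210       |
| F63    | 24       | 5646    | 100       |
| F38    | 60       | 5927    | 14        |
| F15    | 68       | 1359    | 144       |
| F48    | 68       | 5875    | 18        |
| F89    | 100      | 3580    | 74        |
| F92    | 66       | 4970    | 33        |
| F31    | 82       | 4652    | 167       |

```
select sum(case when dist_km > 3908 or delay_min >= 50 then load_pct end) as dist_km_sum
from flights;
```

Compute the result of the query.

flight=F36: ✗
flight=F28: ✓ → 22
flight=F63: ✓ → 24
flight=F38: ✓ → 60
flight=F15: ✓ → 68
flight=F48: ✓ → 68
flight=F89: ✓ → 100
flight=F92: ✓ → 66
flight=F31: ✓ → 82
dist_km_sum = 22 + 24 + 60 + 68 + 68 + 100 + 66 + 82 = 490

490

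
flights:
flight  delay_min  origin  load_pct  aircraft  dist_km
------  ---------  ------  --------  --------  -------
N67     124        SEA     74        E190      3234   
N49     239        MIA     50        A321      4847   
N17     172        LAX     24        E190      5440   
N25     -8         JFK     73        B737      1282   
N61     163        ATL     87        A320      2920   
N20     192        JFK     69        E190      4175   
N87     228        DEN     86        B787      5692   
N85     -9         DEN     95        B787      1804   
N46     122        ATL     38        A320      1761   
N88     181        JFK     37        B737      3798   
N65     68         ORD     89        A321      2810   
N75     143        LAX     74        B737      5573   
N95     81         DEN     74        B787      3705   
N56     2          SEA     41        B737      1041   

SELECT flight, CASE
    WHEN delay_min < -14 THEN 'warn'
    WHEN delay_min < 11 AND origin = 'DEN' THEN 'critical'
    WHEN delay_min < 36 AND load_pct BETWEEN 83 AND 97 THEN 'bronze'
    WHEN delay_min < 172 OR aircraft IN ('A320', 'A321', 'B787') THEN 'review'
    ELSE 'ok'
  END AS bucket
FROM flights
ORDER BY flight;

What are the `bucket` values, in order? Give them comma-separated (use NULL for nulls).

ok, ok, review, review, review, review, review, review, review, review, critical, review, ok, review

flight=N17: ELSE → ok
flight=N20: ELSE → ok
flight=N25: delay_min < 172 OR aircraft IN ('A320', 'A321', 'B787') → review
flight=N46: delay_min < 172 OR aircraft IN ('A320', 'A321', 'B787') → review
flight=N49: delay_min < 172 OR aircraft IN ('A320', 'A321', 'B787') → review
flight=N56: delay_min < 172 OR aircraft IN ('A320', 'A321', 'B787') → review
flight=N61: delay_min < 172 OR aircraft IN ('A320', 'A321', 'B787') → review
flight=N65: delay_min < 172 OR aircraft IN ('A320', 'A321', 'B787') → review
flight=N67: delay_min < 172 OR aircraft IN ('A320', 'A321', 'B787') → review
flight=N75: delay_min < 172 OR aircraft IN ('A320', 'A321', 'B787') → review
flight=N85: delay_min < 11 AND origin = 'DEN' → critical
flight=N87: delay_min < 172 OR aircraft IN ('A320', 'A321', 'B787') → review
flight=N88: ELSE → ok
flight=N95: delay_min < 172 OR aircraft IN ('A320', 'A321', 'B787') → review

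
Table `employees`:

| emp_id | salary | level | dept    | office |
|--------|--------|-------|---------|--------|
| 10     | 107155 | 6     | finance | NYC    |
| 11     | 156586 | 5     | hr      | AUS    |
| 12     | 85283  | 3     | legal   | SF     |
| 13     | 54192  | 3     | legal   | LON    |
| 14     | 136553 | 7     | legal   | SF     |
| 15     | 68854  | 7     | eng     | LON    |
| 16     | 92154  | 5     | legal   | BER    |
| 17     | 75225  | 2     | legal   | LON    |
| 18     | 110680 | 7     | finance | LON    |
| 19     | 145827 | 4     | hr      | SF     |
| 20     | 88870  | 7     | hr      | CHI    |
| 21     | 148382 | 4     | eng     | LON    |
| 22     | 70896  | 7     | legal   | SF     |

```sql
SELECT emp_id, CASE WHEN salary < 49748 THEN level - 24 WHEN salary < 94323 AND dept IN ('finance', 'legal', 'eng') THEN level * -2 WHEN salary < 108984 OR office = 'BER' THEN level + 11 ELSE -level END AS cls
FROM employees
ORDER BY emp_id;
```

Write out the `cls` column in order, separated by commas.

emp_id=10: salary < 108984 OR office = 'BER' → 17
emp_id=11: ELSE → -5
emp_id=12: salary < 94323 AND dept IN ('finance', 'legal', 'eng') → -6
emp_id=13: salary < 94323 AND dept IN ('finance', 'legal', 'eng') → -6
emp_id=14: ELSE → -7
emp_id=15: salary < 94323 AND dept IN ('finance', 'legal', 'eng') → -14
emp_id=16: salary < 94323 AND dept IN ('finance', 'legal', 'eng') → -10
emp_id=17: salary < 94323 AND dept IN ('finance', 'legal', 'eng') → -4
emp_id=18: ELSE → -7
emp_id=19: ELSE → -4
emp_id=20: salary < 108984 OR office = 'BER' → 18
emp_id=21: ELSE → -4
emp_id=22: salary < 94323 AND dept IN ('finance', 'legal', 'eng') → -14

17, -5, -6, -6, -7, -14, -10, -4, -7, -4, 18, -4, -14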